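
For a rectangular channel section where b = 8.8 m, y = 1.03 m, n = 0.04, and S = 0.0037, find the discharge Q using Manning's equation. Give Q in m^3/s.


For a rectangular channel, the cross-sectional area A = b * y = 8.8 * 1.03 = 9.06 m^2.
The wetted perimeter P = b + 2y = 8.8 + 2*1.03 = 10.86 m.
Hydraulic radius R = A/P = 9.06/10.86 = 0.8346 m.
Velocity V = (1/n)*R^(2/3)*S^(1/2) = (1/0.04)*0.8346^(2/3)*0.0037^(1/2) = 1.348 m/s.
Discharge Q = A * V = 9.06 * 1.348 = 12.219 m^3/s.

12.219


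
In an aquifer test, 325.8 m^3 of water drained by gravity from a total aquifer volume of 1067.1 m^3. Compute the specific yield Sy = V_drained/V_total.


Specific yield Sy = Volume drained / Total volume.
Sy = 325.8 / 1067.1
   = 0.3053.

0.3053


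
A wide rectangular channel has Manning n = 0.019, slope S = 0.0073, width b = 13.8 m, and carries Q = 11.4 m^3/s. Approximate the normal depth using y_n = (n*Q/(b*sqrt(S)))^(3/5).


We use the wide-channel approximation y_n = (n*Q/(b*sqrt(S)))^(3/5).
sqrt(S) = sqrt(0.0073) = 0.08544.
Numerator: n*Q = 0.019 * 11.4 = 0.2166.
Denominator: b*sqrt(S) = 13.8 * 0.08544 = 1.179072.
arg = 0.1837.
y_n = 0.1837^(3/5) = 0.3618 m.

0.3618


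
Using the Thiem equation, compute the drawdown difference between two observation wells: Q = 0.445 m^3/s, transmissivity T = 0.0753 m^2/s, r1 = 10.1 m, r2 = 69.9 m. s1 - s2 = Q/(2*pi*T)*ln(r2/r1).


Thiem equation: s1 - s2 = Q/(2*pi*T) * ln(r2/r1).
ln(r2/r1) = ln(69.9/10.1) = 1.9345.
Q/(2*pi*T) = 0.445 / (2*pi*0.0753) = 0.445 / 0.4731 = 0.9406.
s1 - s2 = 0.9406 * 1.9345 = 1.8195 m.

1.8195


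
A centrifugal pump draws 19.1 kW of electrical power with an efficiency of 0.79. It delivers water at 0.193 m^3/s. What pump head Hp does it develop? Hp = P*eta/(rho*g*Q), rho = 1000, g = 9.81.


Pump head formula: Hp = P * eta / (rho * g * Q).
Numerator: P * eta = 19.1 * 1000 * 0.79 = 15089.0 W.
Denominator: rho * g * Q = 1000 * 9.81 * 0.193 = 1893.33.
Hp = 15089.0 / 1893.33 = 7.97 m.

7.97


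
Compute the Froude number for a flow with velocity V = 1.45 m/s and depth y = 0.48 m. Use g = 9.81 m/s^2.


The Froude number is defined as Fr = V / sqrt(g*y).
g*y = 9.81 * 0.48 = 4.7088.
sqrt(g*y) = sqrt(4.7088) = 2.17.
Fr = 1.45 / 2.17 = 0.6682.

0.6682


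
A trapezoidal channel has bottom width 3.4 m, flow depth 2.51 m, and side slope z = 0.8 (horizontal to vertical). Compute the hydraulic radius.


For a trapezoidal section with side slope z:
A = (b + z*y)*y = (3.4 + 0.8*2.51)*2.51 = 13.574 m^2.
P = b + 2*y*sqrt(1 + z^2) = 3.4 + 2*2.51*sqrt(1 + 0.8^2) = 9.829 m.
R = A/P = 13.574 / 9.829 = 1.3811 m.

1.3811


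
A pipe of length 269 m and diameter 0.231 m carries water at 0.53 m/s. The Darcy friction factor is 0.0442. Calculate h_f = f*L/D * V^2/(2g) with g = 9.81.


Darcy-Weisbach equation: h_f = f * (L/D) * V^2/(2g).
f * L/D = 0.0442 * 269/0.231 = 51.471.
V^2/(2g) = 0.53^2 / (2*9.81) = 0.2809 / 19.62 = 0.0143 m.
h_f = 51.471 * 0.0143 = 0.737 m.

0.737


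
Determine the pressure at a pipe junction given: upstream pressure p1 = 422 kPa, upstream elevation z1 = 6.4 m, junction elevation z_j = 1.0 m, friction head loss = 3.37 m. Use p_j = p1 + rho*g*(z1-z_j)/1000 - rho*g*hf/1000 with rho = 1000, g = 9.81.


Junction pressure: p_j = p1 + rho*g*(z1 - z_j)/1000 - rho*g*hf/1000.
Elevation term = 1000*9.81*(6.4 - 1.0)/1000 = 52.974 kPa.
Friction term = 1000*9.81*3.37/1000 = 33.06 kPa.
p_j = 422 + 52.974 - 33.06 = 441.91 kPa.

441.91


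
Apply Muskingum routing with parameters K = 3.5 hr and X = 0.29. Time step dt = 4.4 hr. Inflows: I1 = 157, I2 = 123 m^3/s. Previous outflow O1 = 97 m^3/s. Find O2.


Muskingum coefficients:
denom = 2*K*(1-X) + dt = 2*3.5*(1-0.29) + 4.4 = 9.37.
C0 = (dt - 2*K*X)/denom = (4.4 - 2*3.5*0.29)/9.37 = 0.2529.
C1 = (dt + 2*K*X)/denom = (4.4 + 2*3.5*0.29)/9.37 = 0.6862.
C2 = (2*K*(1-X) - dt)/denom = 0.0608.
O2 = C0*I2 + C1*I1 + C2*O1
   = 0.2529*123 + 0.6862*157 + 0.0608*97
   = 144.75 m^3/s.

144.75


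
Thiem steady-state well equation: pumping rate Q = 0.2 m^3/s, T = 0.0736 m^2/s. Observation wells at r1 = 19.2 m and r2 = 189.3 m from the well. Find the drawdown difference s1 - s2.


Thiem equation: s1 - s2 = Q/(2*pi*T) * ln(r2/r1).
ln(r2/r1) = ln(189.3/19.2) = 2.2884.
Q/(2*pi*T) = 0.2 / (2*pi*0.0736) = 0.2 / 0.4624 = 0.4325.
s1 - s2 = 0.4325 * 2.2884 = 0.9897 m.

0.9897


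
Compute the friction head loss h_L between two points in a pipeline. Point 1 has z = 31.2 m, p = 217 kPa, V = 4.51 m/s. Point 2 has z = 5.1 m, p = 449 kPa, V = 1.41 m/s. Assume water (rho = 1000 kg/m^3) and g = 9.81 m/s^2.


Total head at each section: H = z + p/(rho*g) + V^2/(2g).
H1 = 31.2 + 217*1000/(1000*9.81) + 4.51^2/(2*9.81)
   = 31.2 + 22.12 + 1.0367
   = 54.357 m.
H2 = 5.1 + 449*1000/(1000*9.81) + 1.41^2/(2*9.81)
   = 5.1 + 45.77 + 0.1013
   = 50.971 m.
h_L = H1 - H2 = 54.357 - 50.971 = 3.386 m.

3.386


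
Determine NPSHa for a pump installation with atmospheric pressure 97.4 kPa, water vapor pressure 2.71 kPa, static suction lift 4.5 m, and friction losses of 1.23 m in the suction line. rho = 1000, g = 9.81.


NPSHa = p_atm/(rho*g) - z_s - hf_s - p_vap/(rho*g).
p_atm/(rho*g) = 97.4*1000 / (1000*9.81) = 9.929 m.
p_vap/(rho*g) = 2.71*1000 / (1000*9.81) = 0.276 m.
NPSHa = 9.929 - 4.5 - 1.23 - 0.276
      = 3.92 m.

3.92


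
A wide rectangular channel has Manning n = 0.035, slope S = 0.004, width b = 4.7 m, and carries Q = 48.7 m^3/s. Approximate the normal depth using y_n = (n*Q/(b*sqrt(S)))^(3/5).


We use the wide-channel approximation y_n = (n*Q/(b*sqrt(S)))^(3/5).
sqrt(S) = sqrt(0.004) = 0.063246.
Numerator: n*Q = 0.035 * 48.7 = 1.7045.
Denominator: b*sqrt(S) = 4.7 * 0.063246 = 0.297256.
arg = 5.7342.
y_n = 5.7342^(3/5) = 2.8516 m.

2.8516


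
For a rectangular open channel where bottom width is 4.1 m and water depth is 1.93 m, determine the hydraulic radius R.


For a rectangular section:
Flow area A = b * y = 4.1 * 1.93 = 7.91 m^2.
Wetted perimeter P = b + 2y = 4.1 + 2*1.93 = 7.96 m.
Hydraulic radius R = A/P = 7.91 / 7.96 = 0.9941 m.

0.9941


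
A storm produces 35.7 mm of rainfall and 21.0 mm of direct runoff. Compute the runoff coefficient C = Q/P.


The runoff coefficient C = runoff depth / rainfall depth.
C = 21.0 / 35.7
  = 0.5882.

0.5882


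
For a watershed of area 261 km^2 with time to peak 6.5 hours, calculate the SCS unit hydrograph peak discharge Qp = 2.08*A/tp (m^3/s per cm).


SCS formula: Qp = 2.08 * A / tp.
Qp = 2.08 * 261 / 6.5
   = 542.88 / 6.5
   = 83.52 m^3/s per cm.

83.52


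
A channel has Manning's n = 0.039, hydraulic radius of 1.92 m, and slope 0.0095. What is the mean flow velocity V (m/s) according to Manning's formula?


Manning's equation gives V = (1/n) * R^(2/3) * S^(1/2).
First, compute R^(2/3) = 1.92^(2/3) = 1.5448.
Next, S^(1/2) = 0.0095^(1/2) = 0.097468.
Then 1/n = 1/0.039 = 25.64.
V = 25.64 * 1.5448 * 0.097468 = 3.8607 m/s.

3.8607


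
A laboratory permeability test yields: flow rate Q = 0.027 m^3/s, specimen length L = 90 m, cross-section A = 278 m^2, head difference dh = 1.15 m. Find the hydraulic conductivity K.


From K = Q*L / (A*dh):
Numerator: Q*L = 0.027 * 90 = 2.43.
Denominator: A*dh = 278 * 1.15 = 319.7.
K = 2.43 / 319.7 = 0.007601 m/s.

0.007601


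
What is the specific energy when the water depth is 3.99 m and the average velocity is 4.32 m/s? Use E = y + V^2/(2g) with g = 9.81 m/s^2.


Specific energy E = y + V^2/(2g).
Velocity head = V^2/(2g) = 4.32^2 / (2*9.81) = 18.6624 / 19.62 = 0.9512 m.
E = 3.99 + 0.9512 = 4.9412 m.

4.9412


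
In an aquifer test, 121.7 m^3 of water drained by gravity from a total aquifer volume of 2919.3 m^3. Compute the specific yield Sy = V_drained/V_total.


Specific yield Sy = Volume drained / Total volume.
Sy = 121.7 / 2919.3
   = 0.0417.

0.0417


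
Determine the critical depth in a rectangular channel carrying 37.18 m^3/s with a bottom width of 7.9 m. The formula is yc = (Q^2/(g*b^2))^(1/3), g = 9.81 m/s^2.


Using yc = (Q^2 / (g * b^2))^(1/3):
Q^2 = 37.18^2 = 1382.35.
g * b^2 = 9.81 * 7.9^2 = 9.81 * 62.41 = 612.24.
Q^2 / (g*b^2) = 1382.35 / 612.24 = 2.2579.
yc = 2.2579^(1/3) = 1.3119 m.

1.3119


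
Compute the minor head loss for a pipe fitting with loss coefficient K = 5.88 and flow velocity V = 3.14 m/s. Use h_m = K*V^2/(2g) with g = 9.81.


Minor loss formula: h_m = K * V^2/(2g).
V^2 = 3.14^2 = 9.8596.
V^2/(2g) = 9.8596 / 19.62 = 0.5025 m.
h_m = 5.88 * 0.5025 = 2.9549 m.

2.9549


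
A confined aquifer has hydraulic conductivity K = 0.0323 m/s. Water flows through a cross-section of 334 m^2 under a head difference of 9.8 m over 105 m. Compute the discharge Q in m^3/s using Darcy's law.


Darcy's law: Q = K * A * i, where i = dh/L.
Hydraulic gradient i = 9.8 / 105 = 0.093333.
Q = 0.0323 * 334 * 0.093333
  = 1.0069 m^3/s.

1.0069


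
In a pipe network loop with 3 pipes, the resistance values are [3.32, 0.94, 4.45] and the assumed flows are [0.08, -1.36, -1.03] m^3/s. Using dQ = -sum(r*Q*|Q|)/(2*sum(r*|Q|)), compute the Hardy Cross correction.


Numerator terms (r*Q*|Q|): 3.32*0.08*|0.08| = 0.0212; 0.94*-1.36*|-1.36| = -1.7386; 4.45*-1.03*|-1.03| = -4.721.
Sum of numerator = -6.4384.
Denominator terms (r*|Q|): 3.32*|0.08| = 0.2656; 0.94*|-1.36| = 1.2784; 4.45*|-1.03| = 4.5835.
2 * sum of denominator = 2 * 6.1275 = 12.255.
dQ = --6.4384 / 12.255 = 0.5254 m^3/s.

0.5254


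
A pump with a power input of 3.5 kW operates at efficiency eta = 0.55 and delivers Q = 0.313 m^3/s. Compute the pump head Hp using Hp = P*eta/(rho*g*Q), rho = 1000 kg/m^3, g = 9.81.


Pump head formula: Hp = P * eta / (rho * g * Q).
Numerator: P * eta = 3.5 * 1000 * 0.55 = 1925.0 W.
Denominator: rho * g * Q = 1000 * 9.81 * 0.313 = 3070.53.
Hp = 1925.0 / 3070.53 = 0.63 m.

0.63


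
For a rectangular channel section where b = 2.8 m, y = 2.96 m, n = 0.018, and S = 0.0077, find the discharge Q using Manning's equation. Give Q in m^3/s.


For a rectangular channel, the cross-sectional area A = b * y = 2.8 * 2.96 = 8.29 m^2.
The wetted perimeter P = b + 2y = 2.8 + 2*2.96 = 8.72 m.
Hydraulic radius R = A/P = 8.29/8.72 = 0.9505 m.
Velocity V = (1/n)*R^(2/3)*S^(1/2) = (1/0.018)*0.9505^(2/3)*0.0077^(1/2) = 4.7126 m/s.
Discharge Q = A * V = 8.29 * 4.7126 = 39.058 m^3/s.

39.058


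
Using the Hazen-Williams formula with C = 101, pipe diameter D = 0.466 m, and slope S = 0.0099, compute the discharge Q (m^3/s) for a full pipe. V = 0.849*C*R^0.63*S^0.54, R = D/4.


For a full circular pipe, R = D/4 = 0.466/4 = 0.1165 m.
V = 0.849 * 101 * 0.1165^0.63 * 0.0099^0.54
  = 0.849 * 101 * 0.258098 * 0.082726
  = 1.8309 m/s.
Pipe area A = pi*D^2/4 = pi*0.466^2/4 = 0.1706 m^2.
Q = A * V = 0.1706 * 1.8309 = 0.3123 m^3/s.

0.3123


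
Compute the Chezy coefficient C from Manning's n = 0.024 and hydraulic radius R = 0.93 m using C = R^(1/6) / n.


The Chezy coefficient relates to Manning's n through C = R^(1/6) / n.
R^(1/6) = 0.93^(1/6) = 0.987978.
C = 0.987978 / 0.024 = 41.17 m^(1/2)/s.

41.17


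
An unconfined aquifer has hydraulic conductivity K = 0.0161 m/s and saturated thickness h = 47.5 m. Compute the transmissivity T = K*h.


Transmissivity is defined as T = K * h.
T = 0.0161 * 47.5
  = 0.7648 m^2/s.

0.7648


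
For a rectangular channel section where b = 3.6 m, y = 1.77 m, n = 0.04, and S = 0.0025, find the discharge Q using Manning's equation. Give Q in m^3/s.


For a rectangular channel, the cross-sectional area A = b * y = 3.6 * 1.77 = 6.37 m^2.
The wetted perimeter P = b + 2y = 3.6 + 2*1.77 = 7.14 m.
Hydraulic radius R = A/P = 6.37/7.14 = 0.8924 m.
Velocity V = (1/n)*R^(2/3)*S^(1/2) = (1/0.04)*0.8924^(2/3)*0.0025^(1/2) = 1.1587 m/s.
Discharge Q = A * V = 6.37 * 1.1587 = 7.383 m^3/s.

7.383


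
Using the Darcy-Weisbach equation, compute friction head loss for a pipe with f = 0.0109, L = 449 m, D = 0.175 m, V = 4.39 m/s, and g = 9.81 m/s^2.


Darcy-Weisbach equation: h_f = f * (L/D) * V^2/(2g).
f * L/D = 0.0109 * 449/0.175 = 27.9663.
V^2/(2g) = 4.39^2 / (2*9.81) = 19.2721 / 19.62 = 0.9823 m.
h_f = 27.9663 * 0.9823 = 27.47 m.

27.47


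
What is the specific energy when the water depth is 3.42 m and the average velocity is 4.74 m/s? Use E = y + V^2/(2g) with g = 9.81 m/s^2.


Specific energy E = y + V^2/(2g).
Velocity head = V^2/(2g) = 4.74^2 / (2*9.81) = 22.4676 / 19.62 = 1.1451 m.
E = 3.42 + 1.1451 = 4.5651 m.

4.5651


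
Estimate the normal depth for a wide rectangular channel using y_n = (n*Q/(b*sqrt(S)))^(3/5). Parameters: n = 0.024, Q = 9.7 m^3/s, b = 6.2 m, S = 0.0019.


We use the wide-channel approximation y_n = (n*Q/(b*sqrt(S)))^(3/5).
sqrt(S) = sqrt(0.0019) = 0.043589.
Numerator: n*Q = 0.024 * 9.7 = 0.2328.
Denominator: b*sqrt(S) = 6.2 * 0.043589 = 0.270252.
arg = 0.8614.
y_n = 0.8614^(3/5) = 0.9144 m.

0.9144


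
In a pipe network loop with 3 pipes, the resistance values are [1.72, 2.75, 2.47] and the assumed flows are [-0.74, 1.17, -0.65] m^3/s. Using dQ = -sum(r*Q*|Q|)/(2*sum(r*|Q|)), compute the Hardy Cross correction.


Numerator terms (r*Q*|Q|): 1.72*-0.74*|-0.74| = -0.9419; 2.75*1.17*|1.17| = 3.7645; 2.47*-0.65*|-0.65| = -1.0436.
Sum of numerator = 1.779.
Denominator terms (r*|Q|): 1.72*|-0.74| = 1.2728; 2.75*|1.17| = 3.2175; 2.47*|-0.65| = 1.6055.
2 * sum of denominator = 2 * 6.0958 = 12.1916.
dQ = -1.779 / 12.1916 = -0.1459 m^3/s.

-0.1459


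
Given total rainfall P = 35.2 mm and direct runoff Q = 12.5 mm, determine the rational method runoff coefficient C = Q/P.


The runoff coefficient C = runoff depth / rainfall depth.
C = 12.5 / 35.2
  = 0.3551.

0.3551


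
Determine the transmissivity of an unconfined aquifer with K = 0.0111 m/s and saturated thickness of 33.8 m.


Transmissivity is defined as T = K * h.
T = 0.0111 * 33.8
  = 0.3752 m^2/s.

0.3752


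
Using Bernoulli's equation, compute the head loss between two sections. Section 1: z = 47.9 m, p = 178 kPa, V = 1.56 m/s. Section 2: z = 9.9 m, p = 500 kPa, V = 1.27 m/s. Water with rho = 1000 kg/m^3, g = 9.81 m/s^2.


Total head at each section: H = z + p/(rho*g) + V^2/(2g).
H1 = 47.9 + 178*1000/(1000*9.81) + 1.56^2/(2*9.81)
   = 47.9 + 18.145 + 0.124
   = 66.169 m.
H2 = 9.9 + 500*1000/(1000*9.81) + 1.27^2/(2*9.81)
   = 9.9 + 50.968 + 0.0822
   = 60.951 m.
h_L = H1 - H2 = 66.169 - 60.951 = 5.218 m.

5.218


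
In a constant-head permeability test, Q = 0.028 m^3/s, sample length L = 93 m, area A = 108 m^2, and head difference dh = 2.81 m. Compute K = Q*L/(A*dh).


From K = Q*L / (A*dh):
Numerator: Q*L = 0.028 * 93 = 2.604.
Denominator: A*dh = 108 * 2.81 = 303.48.
K = 2.604 / 303.48 = 0.00858 m/s.

0.00858


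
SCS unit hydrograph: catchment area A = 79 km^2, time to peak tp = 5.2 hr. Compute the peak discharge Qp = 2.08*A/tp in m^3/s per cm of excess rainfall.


SCS formula: Qp = 2.08 * A / tp.
Qp = 2.08 * 79 / 5.2
   = 164.32 / 5.2
   = 31.6 m^3/s per cm.

31.6


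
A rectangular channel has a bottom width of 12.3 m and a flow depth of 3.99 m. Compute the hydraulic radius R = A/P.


For a rectangular section:
Flow area A = b * y = 12.3 * 3.99 = 49.08 m^2.
Wetted perimeter P = b + 2y = 12.3 + 2*3.99 = 20.28 m.
Hydraulic radius R = A/P = 49.08 / 20.28 = 2.42 m.

2.42


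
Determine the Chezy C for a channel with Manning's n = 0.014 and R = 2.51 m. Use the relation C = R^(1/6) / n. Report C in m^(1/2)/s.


The Chezy coefficient relates to Manning's n through C = R^(1/6) / n.
R^(1/6) = 2.51^(1/6) = 1.165768.
C = 1.165768 / 0.014 = 83.27 m^(1/2)/s.

83.27


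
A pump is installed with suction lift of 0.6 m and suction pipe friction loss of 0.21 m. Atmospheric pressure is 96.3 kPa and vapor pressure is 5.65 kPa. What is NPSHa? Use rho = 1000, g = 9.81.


NPSHa = p_atm/(rho*g) - z_s - hf_s - p_vap/(rho*g).
p_atm/(rho*g) = 96.3*1000 / (1000*9.81) = 9.817 m.
p_vap/(rho*g) = 5.65*1000 / (1000*9.81) = 0.576 m.
NPSHa = 9.817 - 0.6 - 0.21 - 0.576
      = 8.43 m.

8.43


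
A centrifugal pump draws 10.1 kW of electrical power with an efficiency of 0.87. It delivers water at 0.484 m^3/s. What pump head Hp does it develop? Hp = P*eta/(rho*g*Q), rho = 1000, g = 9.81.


Pump head formula: Hp = P * eta / (rho * g * Q).
Numerator: P * eta = 10.1 * 1000 * 0.87 = 8787.0 W.
Denominator: rho * g * Q = 1000 * 9.81 * 0.484 = 4748.04.
Hp = 8787.0 / 4748.04 = 1.85 m.

1.85


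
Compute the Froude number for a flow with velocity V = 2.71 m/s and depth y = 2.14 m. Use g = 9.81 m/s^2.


The Froude number is defined as Fr = V / sqrt(g*y).
g*y = 9.81 * 2.14 = 20.9934.
sqrt(g*y) = sqrt(20.9934) = 4.5819.
Fr = 2.71 / 4.5819 = 0.5915.

0.5915


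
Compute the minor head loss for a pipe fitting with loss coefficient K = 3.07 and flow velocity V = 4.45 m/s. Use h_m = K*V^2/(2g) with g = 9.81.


Minor loss formula: h_m = K * V^2/(2g).
V^2 = 4.45^2 = 19.8025.
V^2/(2g) = 19.8025 / 19.62 = 1.0093 m.
h_m = 3.07 * 1.0093 = 3.0986 m.

3.0986


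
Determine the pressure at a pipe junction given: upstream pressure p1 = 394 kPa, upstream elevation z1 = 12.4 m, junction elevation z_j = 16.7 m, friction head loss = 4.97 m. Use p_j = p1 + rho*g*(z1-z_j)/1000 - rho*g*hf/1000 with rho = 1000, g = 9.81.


Junction pressure: p_j = p1 + rho*g*(z1 - z_j)/1000 - rho*g*hf/1000.
Elevation term = 1000*9.81*(12.4 - 16.7)/1000 = -42.183 kPa.
Friction term = 1000*9.81*4.97/1000 = 48.756 kPa.
p_j = 394 + -42.183 - 48.756 = 303.06 kPa.

303.06


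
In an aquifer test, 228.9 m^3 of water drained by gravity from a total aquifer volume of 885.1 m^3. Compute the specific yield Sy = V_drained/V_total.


Specific yield Sy = Volume drained / Total volume.
Sy = 228.9 / 885.1
   = 0.2586.

0.2586


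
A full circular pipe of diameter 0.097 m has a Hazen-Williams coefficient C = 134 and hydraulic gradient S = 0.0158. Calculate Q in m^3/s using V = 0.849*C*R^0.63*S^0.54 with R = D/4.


For a full circular pipe, R = D/4 = 0.097/4 = 0.0243 m.
V = 0.849 * 134 * 0.0243^0.63 * 0.0158^0.54
  = 0.849 * 134 * 0.096021 * 0.106482
  = 1.1632 m/s.
Pipe area A = pi*D^2/4 = pi*0.097^2/4 = 0.0074 m^2.
Q = A * V = 0.0074 * 1.1632 = 0.0086 m^3/s.

0.0086


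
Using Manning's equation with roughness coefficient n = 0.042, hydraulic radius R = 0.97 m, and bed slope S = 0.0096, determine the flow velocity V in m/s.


Manning's equation gives V = (1/n) * R^(2/3) * S^(1/2).
First, compute R^(2/3) = 0.97^(2/3) = 0.9799.
Next, S^(1/2) = 0.0096^(1/2) = 0.09798.
Then 1/n = 1/0.042 = 23.81.
V = 23.81 * 0.9799 * 0.09798 = 2.286 m/s.

2.286


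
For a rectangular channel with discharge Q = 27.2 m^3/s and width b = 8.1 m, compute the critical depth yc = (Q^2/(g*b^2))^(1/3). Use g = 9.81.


Using yc = (Q^2 / (g * b^2))^(1/3):
Q^2 = 27.2^2 = 739.84.
g * b^2 = 9.81 * 8.1^2 = 9.81 * 65.61 = 643.63.
Q^2 / (g*b^2) = 739.84 / 643.63 = 1.1495.
yc = 1.1495^(1/3) = 1.0475 m.

1.0475


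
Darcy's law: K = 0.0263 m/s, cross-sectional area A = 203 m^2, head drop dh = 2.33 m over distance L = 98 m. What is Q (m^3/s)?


Darcy's law: Q = K * A * i, where i = dh/L.
Hydraulic gradient i = 2.33 / 98 = 0.023776.
Q = 0.0263 * 203 * 0.023776
  = 0.1269 m^3/s.

0.1269


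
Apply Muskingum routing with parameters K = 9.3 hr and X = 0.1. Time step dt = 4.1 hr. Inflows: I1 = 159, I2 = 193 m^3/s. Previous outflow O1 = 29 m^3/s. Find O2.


Muskingum coefficients:
denom = 2*K*(1-X) + dt = 2*9.3*(1-0.1) + 4.1 = 20.84.
C0 = (dt - 2*K*X)/denom = (4.1 - 2*9.3*0.1)/20.84 = 0.1075.
C1 = (dt + 2*K*X)/denom = (4.1 + 2*9.3*0.1)/20.84 = 0.286.
C2 = (2*K*(1-X) - dt)/denom = 0.6065.
O2 = C0*I2 + C1*I1 + C2*O1
   = 0.1075*193 + 0.286*159 + 0.6065*29
   = 83.81 m^3/s.

83.81


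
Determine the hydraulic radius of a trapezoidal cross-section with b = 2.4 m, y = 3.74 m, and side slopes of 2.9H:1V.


For a trapezoidal section with side slope z:
A = (b + z*y)*y = (2.4 + 2.9*3.74)*3.74 = 49.54 m^2.
P = b + 2*y*sqrt(1 + z^2) = 2.4 + 2*3.74*sqrt(1 + 2.9^2) = 25.345 m.
R = A/P = 49.54 / 25.345 = 1.9546 m.

1.9546


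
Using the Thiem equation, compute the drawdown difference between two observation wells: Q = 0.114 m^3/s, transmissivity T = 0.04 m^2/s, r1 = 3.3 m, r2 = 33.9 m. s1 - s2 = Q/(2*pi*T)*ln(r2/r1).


Thiem equation: s1 - s2 = Q/(2*pi*T) * ln(r2/r1).
ln(r2/r1) = ln(33.9/3.3) = 2.3295.
Q/(2*pi*T) = 0.114 / (2*pi*0.04) = 0.114 / 0.2513 = 0.4536.
s1 - s2 = 0.4536 * 2.3295 = 1.0566 m.

1.0566


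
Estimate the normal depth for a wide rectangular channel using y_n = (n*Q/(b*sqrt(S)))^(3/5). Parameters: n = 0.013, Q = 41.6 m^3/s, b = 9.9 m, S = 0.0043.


We use the wide-channel approximation y_n = (n*Q/(b*sqrt(S)))^(3/5).
sqrt(S) = sqrt(0.0043) = 0.065574.
Numerator: n*Q = 0.013 * 41.6 = 0.5408.
Denominator: b*sqrt(S) = 9.9 * 0.065574 = 0.649183.
arg = 0.833.
y_n = 0.833^(3/5) = 0.8962 m.

0.8962


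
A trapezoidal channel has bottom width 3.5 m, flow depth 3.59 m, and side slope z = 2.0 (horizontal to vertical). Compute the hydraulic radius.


For a trapezoidal section with side slope z:
A = (b + z*y)*y = (3.5 + 2.0*3.59)*3.59 = 38.341 m^2.
P = b + 2*y*sqrt(1 + z^2) = 3.5 + 2*3.59*sqrt(1 + 2.0^2) = 19.555 m.
R = A/P = 38.341 / 19.555 = 1.9607 m.

1.9607


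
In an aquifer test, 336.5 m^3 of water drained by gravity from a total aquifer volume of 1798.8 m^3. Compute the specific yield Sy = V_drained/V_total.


Specific yield Sy = Volume drained / Total volume.
Sy = 336.5 / 1798.8
   = 0.1871.

0.1871


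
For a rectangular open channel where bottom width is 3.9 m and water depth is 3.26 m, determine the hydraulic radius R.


For a rectangular section:
Flow area A = b * y = 3.9 * 3.26 = 12.71 m^2.
Wetted perimeter P = b + 2y = 3.9 + 2*3.26 = 10.42 m.
Hydraulic radius R = A/P = 12.71 / 10.42 = 1.2202 m.

1.2202


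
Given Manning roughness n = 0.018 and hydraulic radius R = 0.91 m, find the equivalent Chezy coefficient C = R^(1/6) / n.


The Chezy coefficient relates to Manning's n through C = R^(1/6) / n.
R^(1/6) = 0.91^(1/6) = 0.984404.
C = 0.984404 / 0.018 = 54.69 m^(1/2)/s.

54.69


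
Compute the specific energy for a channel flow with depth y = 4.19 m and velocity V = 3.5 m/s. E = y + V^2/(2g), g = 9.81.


Specific energy E = y + V^2/(2g).
Velocity head = V^2/(2g) = 3.5^2 / (2*9.81) = 12.25 / 19.62 = 0.6244 m.
E = 4.19 + 0.6244 = 4.8144 m.

4.8144


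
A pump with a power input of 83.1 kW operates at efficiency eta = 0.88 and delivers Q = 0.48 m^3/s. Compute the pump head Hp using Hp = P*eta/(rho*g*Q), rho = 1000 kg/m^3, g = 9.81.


Pump head formula: Hp = P * eta / (rho * g * Q).
Numerator: P * eta = 83.1 * 1000 * 0.88 = 73128.0 W.
Denominator: rho * g * Q = 1000 * 9.81 * 0.48 = 4708.8.
Hp = 73128.0 / 4708.8 = 15.53 m.

15.53


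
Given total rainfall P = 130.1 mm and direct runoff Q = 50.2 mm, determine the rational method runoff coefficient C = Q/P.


The runoff coefficient C = runoff depth / rainfall depth.
C = 50.2 / 130.1
  = 0.3859.

0.3859


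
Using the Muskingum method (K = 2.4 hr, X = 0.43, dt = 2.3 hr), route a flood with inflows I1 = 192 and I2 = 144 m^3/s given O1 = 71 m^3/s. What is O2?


Muskingum coefficients:
denom = 2*K*(1-X) + dt = 2*2.4*(1-0.43) + 2.3 = 5.036.
C0 = (dt - 2*K*X)/denom = (2.3 - 2*2.4*0.43)/5.036 = 0.0469.
C1 = (dt + 2*K*X)/denom = (2.3 + 2*2.4*0.43)/5.036 = 0.8666.
C2 = (2*K*(1-X) - dt)/denom = 0.0866.
O2 = C0*I2 + C1*I1 + C2*O1
   = 0.0469*144 + 0.8666*192 + 0.0866*71
   = 179.27 m^3/s.

179.27


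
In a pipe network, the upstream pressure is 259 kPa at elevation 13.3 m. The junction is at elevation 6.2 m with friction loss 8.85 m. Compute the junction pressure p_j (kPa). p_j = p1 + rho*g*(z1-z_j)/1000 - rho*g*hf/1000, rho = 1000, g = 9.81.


Junction pressure: p_j = p1 + rho*g*(z1 - z_j)/1000 - rho*g*hf/1000.
Elevation term = 1000*9.81*(13.3 - 6.2)/1000 = 69.651 kPa.
Friction term = 1000*9.81*8.85/1000 = 86.819 kPa.
p_j = 259 + 69.651 - 86.819 = 241.83 kPa.

241.83


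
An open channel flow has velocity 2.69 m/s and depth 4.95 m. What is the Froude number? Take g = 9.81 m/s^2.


The Froude number is defined as Fr = V / sqrt(g*y).
g*y = 9.81 * 4.95 = 48.5595.
sqrt(g*y) = sqrt(48.5595) = 6.9685.
Fr = 2.69 / 6.9685 = 0.386.

0.386


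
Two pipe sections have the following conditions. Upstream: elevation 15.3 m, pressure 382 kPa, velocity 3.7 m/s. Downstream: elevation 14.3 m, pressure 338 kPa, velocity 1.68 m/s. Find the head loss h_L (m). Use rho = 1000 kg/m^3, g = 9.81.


Total head at each section: H = z + p/(rho*g) + V^2/(2g).
H1 = 15.3 + 382*1000/(1000*9.81) + 3.7^2/(2*9.81)
   = 15.3 + 38.94 + 0.6978
   = 54.938 m.
H2 = 14.3 + 338*1000/(1000*9.81) + 1.68^2/(2*9.81)
   = 14.3 + 34.455 + 0.1439
   = 48.898 m.
h_L = H1 - H2 = 54.938 - 48.898 = 6.039 m.

6.039


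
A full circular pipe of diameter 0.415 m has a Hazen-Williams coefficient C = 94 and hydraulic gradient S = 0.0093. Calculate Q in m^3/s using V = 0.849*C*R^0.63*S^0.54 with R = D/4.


For a full circular pipe, R = D/4 = 0.415/4 = 0.1037 m.
V = 0.849 * 94 * 0.1037^0.63 * 0.0093^0.54
  = 0.849 * 94 * 0.239923 * 0.07998
  = 1.5314 m/s.
Pipe area A = pi*D^2/4 = pi*0.415^2/4 = 0.1353 m^2.
Q = A * V = 0.1353 * 1.5314 = 0.2071 m^3/s.

0.2071


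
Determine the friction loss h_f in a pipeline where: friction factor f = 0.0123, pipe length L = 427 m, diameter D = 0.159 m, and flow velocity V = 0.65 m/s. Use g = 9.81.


Darcy-Weisbach equation: h_f = f * (L/D) * V^2/(2g).
f * L/D = 0.0123 * 427/0.159 = 33.0321.
V^2/(2g) = 0.65^2 / (2*9.81) = 0.4225 / 19.62 = 0.0215 m.
h_f = 33.0321 * 0.0215 = 0.711 m.

0.711


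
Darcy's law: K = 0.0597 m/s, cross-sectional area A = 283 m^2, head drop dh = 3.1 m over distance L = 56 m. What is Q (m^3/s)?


Darcy's law: Q = K * A * i, where i = dh/L.
Hydraulic gradient i = 3.1 / 56 = 0.055357.
Q = 0.0597 * 283 * 0.055357
  = 0.9353 m^3/s.

0.9353


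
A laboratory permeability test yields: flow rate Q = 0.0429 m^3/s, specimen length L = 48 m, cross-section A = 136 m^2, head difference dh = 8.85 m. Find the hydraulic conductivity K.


From K = Q*L / (A*dh):
Numerator: Q*L = 0.0429 * 48 = 2.0592.
Denominator: A*dh = 136 * 8.85 = 1203.6.
K = 2.0592 / 1203.6 = 0.001711 m/s.

0.001711


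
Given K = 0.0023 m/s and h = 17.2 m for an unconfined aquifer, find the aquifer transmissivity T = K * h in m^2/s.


Transmissivity is defined as T = K * h.
T = 0.0023 * 17.2
  = 0.0396 m^2/s.

0.0396


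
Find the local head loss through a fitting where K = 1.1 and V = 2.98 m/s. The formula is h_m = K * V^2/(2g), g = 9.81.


Minor loss formula: h_m = K * V^2/(2g).
V^2 = 2.98^2 = 8.8804.
V^2/(2g) = 8.8804 / 19.62 = 0.4526 m.
h_m = 1.1 * 0.4526 = 0.4979 m.

0.4979


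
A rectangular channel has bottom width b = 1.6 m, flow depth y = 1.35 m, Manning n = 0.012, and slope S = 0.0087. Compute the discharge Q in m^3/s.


For a rectangular channel, the cross-sectional area A = b * y = 1.6 * 1.35 = 2.16 m^2.
The wetted perimeter P = b + 2y = 1.6 + 2*1.35 = 4.3 m.
Hydraulic radius R = A/P = 2.16/4.3 = 0.5023 m.
Velocity V = (1/n)*R^(2/3)*S^(1/2) = (1/0.012)*0.5023^(2/3)*0.0087^(1/2) = 4.9117 m/s.
Discharge Q = A * V = 2.16 * 4.9117 = 10.609 m^3/s.

10.609


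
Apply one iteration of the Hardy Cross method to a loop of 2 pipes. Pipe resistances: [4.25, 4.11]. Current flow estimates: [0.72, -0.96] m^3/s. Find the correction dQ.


Numerator terms (r*Q*|Q|): 4.25*0.72*|0.72| = 2.2032; 4.11*-0.96*|-0.96| = -3.7878.
Sum of numerator = -1.5846.
Denominator terms (r*|Q|): 4.25*|0.72| = 3.06; 4.11*|-0.96| = 3.9456.
2 * sum of denominator = 2 * 7.0056 = 14.0112.
dQ = --1.5846 / 14.0112 = 0.1131 m^3/s.

0.1131


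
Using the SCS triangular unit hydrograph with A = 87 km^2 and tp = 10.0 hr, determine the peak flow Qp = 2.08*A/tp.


SCS formula: Qp = 2.08 * A / tp.
Qp = 2.08 * 87 / 10.0
   = 180.96 / 10.0
   = 18.1 m^3/s per cm.

18.1


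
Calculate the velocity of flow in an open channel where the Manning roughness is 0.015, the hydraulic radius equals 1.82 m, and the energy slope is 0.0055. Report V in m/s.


Manning's equation gives V = (1/n) * R^(2/3) * S^(1/2).
First, compute R^(2/3) = 1.82^(2/3) = 1.4907.
Next, S^(1/2) = 0.0055^(1/2) = 0.074162.
Then 1/n = 1/0.015 = 66.67.
V = 66.67 * 1.4907 * 0.074162 = 7.3701 m/s.

7.3701


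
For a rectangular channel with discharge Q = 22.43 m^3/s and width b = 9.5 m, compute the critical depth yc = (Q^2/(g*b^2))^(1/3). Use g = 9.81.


Using yc = (Q^2 / (g * b^2))^(1/3):
Q^2 = 22.43^2 = 503.1.
g * b^2 = 9.81 * 9.5^2 = 9.81 * 90.25 = 885.35.
Q^2 / (g*b^2) = 503.1 / 885.35 = 0.5682.
yc = 0.5682^(1/3) = 0.8283 m.

0.8283


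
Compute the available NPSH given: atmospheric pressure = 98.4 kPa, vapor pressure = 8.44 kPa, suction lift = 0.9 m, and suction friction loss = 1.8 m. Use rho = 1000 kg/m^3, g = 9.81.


NPSHa = p_atm/(rho*g) - z_s - hf_s - p_vap/(rho*g).
p_atm/(rho*g) = 98.4*1000 / (1000*9.81) = 10.031 m.
p_vap/(rho*g) = 8.44*1000 / (1000*9.81) = 0.86 m.
NPSHa = 10.031 - 0.9 - 1.8 - 0.86
      = 6.47 m.

6.47


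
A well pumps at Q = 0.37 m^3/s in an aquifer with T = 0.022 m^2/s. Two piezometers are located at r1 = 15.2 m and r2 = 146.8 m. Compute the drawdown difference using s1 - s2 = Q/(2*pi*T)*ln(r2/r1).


Thiem equation: s1 - s2 = Q/(2*pi*T) * ln(r2/r1).
ln(r2/r1) = ln(146.8/15.2) = 2.2678.
Q/(2*pi*T) = 0.37 / (2*pi*0.022) = 0.37 / 0.1382 = 2.6767.
s1 - s2 = 2.6767 * 2.2678 = 6.0701 m.

6.0701


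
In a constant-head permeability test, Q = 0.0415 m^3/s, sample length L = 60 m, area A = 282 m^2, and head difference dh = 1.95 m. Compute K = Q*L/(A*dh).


From K = Q*L / (A*dh):
Numerator: Q*L = 0.0415 * 60 = 2.49.
Denominator: A*dh = 282 * 1.95 = 549.9.
K = 2.49 / 549.9 = 0.004528 m/s.

0.004528


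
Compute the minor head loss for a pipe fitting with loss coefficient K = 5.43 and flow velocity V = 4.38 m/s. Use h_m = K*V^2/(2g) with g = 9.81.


Minor loss formula: h_m = K * V^2/(2g).
V^2 = 4.38^2 = 19.1844.
V^2/(2g) = 19.1844 / 19.62 = 0.9778 m.
h_m = 5.43 * 0.9778 = 5.3094 m.

5.3094


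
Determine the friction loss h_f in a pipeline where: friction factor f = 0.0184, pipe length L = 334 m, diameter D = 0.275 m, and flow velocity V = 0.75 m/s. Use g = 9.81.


Darcy-Weisbach equation: h_f = f * (L/D) * V^2/(2g).
f * L/D = 0.0184 * 334/0.275 = 22.3476.
V^2/(2g) = 0.75^2 / (2*9.81) = 0.5625 / 19.62 = 0.0287 m.
h_f = 22.3476 * 0.0287 = 0.641 m.

0.641


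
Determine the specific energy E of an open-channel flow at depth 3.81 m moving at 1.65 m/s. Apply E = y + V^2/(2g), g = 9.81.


Specific energy E = y + V^2/(2g).
Velocity head = V^2/(2g) = 1.65^2 / (2*9.81) = 2.7225 / 19.62 = 0.1388 m.
E = 3.81 + 0.1388 = 3.9488 m.

3.9488


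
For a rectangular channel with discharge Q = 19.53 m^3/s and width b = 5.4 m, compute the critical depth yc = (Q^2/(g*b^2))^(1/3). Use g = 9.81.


Using yc = (Q^2 / (g * b^2))^(1/3):
Q^2 = 19.53^2 = 381.42.
g * b^2 = 9.81 * 5.4^2 = 9.81 * 29.16 = 286.06.
Q^2 / (g*b^2) = 381.42 / 286.06 = 1.3334.
yc = 1.3334^(1/3) = 1.1007 m.

1.1007


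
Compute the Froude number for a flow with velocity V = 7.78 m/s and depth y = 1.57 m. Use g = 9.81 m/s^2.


The Froude number is defined as Fr = V / sqrt(g*y).
g*y = 9.81 * 1.57 = 15.4017.
sqrt(g*y) = sqrt(15.4017) = 3.9245.
Fr = 7.78 / 3.9245 = 1.9824.

1.9824


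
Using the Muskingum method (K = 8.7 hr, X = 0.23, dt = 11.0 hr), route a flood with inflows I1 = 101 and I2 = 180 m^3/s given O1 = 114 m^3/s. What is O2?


Muskingum coefficients:
denom = 2*K*(1-X) + dt = 2*8.7*(1-0.23) + 11.0 = 24.398.
C0 = (dt - 2*K*X)/denom = (11.0 - 2*8.7*0.23)/24.398 = 0.2868.
C1 = (dt + 2*K*X)/denom = (11.0 + 2*8.7*0.23)/24.398 = 0.6149.
C2 = (2*K*(1-X) - dt)/denom = 0.0983.
O2 = C0*I2 + C1*I1 + C2*O1
   = 0.2868*180 + 0.6149*101 + 0.0983*114
   = 124.94 m^3/s.

124.94


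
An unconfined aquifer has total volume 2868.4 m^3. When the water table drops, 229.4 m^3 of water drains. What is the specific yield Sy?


Specific yield Sy = Volume drained / Total volume.
Sy = 229.4 / 2868.4
   = 0.08.

0.08


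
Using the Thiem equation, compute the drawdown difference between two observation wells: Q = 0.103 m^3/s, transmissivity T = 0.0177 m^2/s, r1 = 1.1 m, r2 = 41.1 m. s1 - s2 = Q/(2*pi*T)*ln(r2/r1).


Thiem equation: s1 - s2 = Q/(2*pi*T) * ln(r2/r1).
ln(r2/r1) = ln(41.1/1.1) = 3.6207.
Q/(2*pi*T) = 0.103 / (2*pi*0.0177) = 0.103 / 0.1112 = 0.9262.
s1 - s2 = 0.9262 * 3.6207 = 3.3533 m.

3.3533


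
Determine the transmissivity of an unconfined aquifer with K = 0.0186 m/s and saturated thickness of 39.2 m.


Transmissivity is defined as T = K * h.
T = 0.0186 * 39.2
  = 0.7291 m^2/s.

0.7291


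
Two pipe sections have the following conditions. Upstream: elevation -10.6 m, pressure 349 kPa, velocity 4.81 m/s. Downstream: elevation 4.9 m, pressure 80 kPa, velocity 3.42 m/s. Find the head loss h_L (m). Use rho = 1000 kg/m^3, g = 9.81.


Total head at each section: H = z + p/(rho*g) + V^2/(2g).
H1 = -10.6 + 349*1000/(1000*9.81) + 4.81^2/(2*9.81)
   = -10.6 + 35.576 + 1.1792
   = 26.155 m.
H2 = 4.9 + 80*1000/(1000*9.81) + 3.42^2/(2*9.81)
   = 4.9 + 8.155 + 0.5961
   = 13.651 m.
h_L = H1 - H2 = 26.155 - 13.651 = 12.504 m.

12.504


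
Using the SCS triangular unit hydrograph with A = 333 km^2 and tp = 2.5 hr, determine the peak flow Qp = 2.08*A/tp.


SCS formula: Qp = 2.08 * A / tp.
Qp = 2.08 * 333 / 2.5
   = 692.64 / 2.5
   = 277.06 m^3/s per cm.

277.06


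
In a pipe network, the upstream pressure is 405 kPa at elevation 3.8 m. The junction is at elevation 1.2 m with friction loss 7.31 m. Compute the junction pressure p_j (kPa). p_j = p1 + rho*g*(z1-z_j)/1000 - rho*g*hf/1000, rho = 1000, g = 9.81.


Junction pressure: p_j = p1 + rho*g*(z1 - z_j)/1000 - rho*g*hf/1000.
Elevation term = 1000*9.81*(3.8 - 1.2)/1000 = 25.506 kPa.
Friction term = 1000*9.81*7.31/1000 = 71.711 kPa.
p_j = 405 + 25.506 - 71.711 = 358.79 kPa.

358.79


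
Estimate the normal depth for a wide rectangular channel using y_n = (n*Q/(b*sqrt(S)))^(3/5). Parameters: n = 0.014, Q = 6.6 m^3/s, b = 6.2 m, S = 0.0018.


We use the wide-channel approximation y_n = (n*Q/(b*sqrt(S)))^(3/5).
sqrt(S) = sqrt(0.0018) = 0.042426.
Numerator: n*Q = 0.014 * 6.6 = 0.0924.
Denominator: b*sqrt(S) = 6.2 * 0.042426 = 0.263041.
arg = 0.3513.
y_n = 0.3513^(3/5) = 0.5338 m.

0.5338


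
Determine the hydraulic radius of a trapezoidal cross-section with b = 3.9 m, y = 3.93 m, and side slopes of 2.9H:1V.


For a trapezoidal section with side slope z:
A = (b + z*y)*y = (3.9 + 2.9*3.93)*3.93 = 60.117 m^2.
P = b + 2*y*sqrt(1 + z^2) = 3.9 + 2*3.93*sqrt(1 + 2.9^2) = 28.011 m.
R = A/P = 60.117 / 28.011 = 2.1462 m.

2.1462


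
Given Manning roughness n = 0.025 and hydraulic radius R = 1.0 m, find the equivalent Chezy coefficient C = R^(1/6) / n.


The Chezy coefficient relates to Manning's n through C = R^(1/6) / n.
R^(1/6) = 1.0^(1/6) = 1.0.
C = 1.0 / 0.025 = 40.0 m^(1/2)/s.

40.0


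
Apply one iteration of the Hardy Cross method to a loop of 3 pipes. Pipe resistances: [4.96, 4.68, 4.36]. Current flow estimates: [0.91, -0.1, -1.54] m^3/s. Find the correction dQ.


Numerator terms (r*Q*|Q|): 4.96*0.91*|0.91| = 4.1074; 4.68*-0.1*|-0.1| = -0.0468; 4.36*-1.54*|-1.54| = -10.3402.
Sum of numerator = -6.2796.
Denominator terms (r*|Q|): 4.96*|0.91| = 4.5136; 4.68*|-0.1| = 0.468; 4.36*|-1.54| = 6.7144.
2 * sum of denominator = 2 * 11.696 = 23.392.
dQ = --6.2796 / 23.392 = 0.2685 m^3/s.

0.2685


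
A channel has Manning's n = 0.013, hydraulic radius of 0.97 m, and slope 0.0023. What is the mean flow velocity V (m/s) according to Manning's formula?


Manning's equation gives V = (1/n) * R^(2/3) * S^(1/2).
First, compute R^(2/3) = 0.97^(2/3) = 0.9799.
Next, S^(1/2) = 0.0023^(1/2) = 0.047958.
Then 1/n = 1/0.013 = 76.92.
V = 76.92 * 0.9799 * 0.047958 = 3.6149 m/s.

3.6149


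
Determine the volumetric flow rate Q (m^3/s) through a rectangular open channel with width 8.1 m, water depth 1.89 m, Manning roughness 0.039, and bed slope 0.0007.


For a rectangular channel, the cross-sectional area A = b * y = 8.1 * 1.89 = 15.31 m^2.
The wetted perimeter P = b + 2y = 8.1 + 2*1.89 = 11.88 m.
Hydraulic radius R = A/P = 15.31/11.88 = 1.2886 m.
Velocity V = (1/n)*R^(2/3)*S^(1/2) = (1/0.039)*1.2886^(2/3)*0.0007^(1/2) = 0.8033 m/s.
Discharge Q = A * V = 15.31 * 0.8033 = 12.298 m^3/s.

12.298


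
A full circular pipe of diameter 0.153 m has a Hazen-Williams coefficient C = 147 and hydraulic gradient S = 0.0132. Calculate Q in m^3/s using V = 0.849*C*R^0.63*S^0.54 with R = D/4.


For a full circular pipe, R = D/4 = 0.153/4 = 0.0382 m.
V = 0.849 * 147 * 0.0382^0.63 * 0.0132^0.54
  = 0.849 * 147 * 0.127955 * 0.09663
  = 1.5431 m/s.
Pipe area A = pi*D^2/4 = pi*0.153^2/4 = 0.0184 m^2.
Q = A * V = 0.0184 * 1.5431 = 0.0284 m^3/s.

0.0284


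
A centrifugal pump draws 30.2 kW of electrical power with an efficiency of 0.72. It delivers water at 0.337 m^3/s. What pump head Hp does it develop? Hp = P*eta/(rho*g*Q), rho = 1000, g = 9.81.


Pump head formula: Hp = P * eta / (rho * g * Q).
Numerator: P * eta = 30.2 * 1000 * 0.72 = 21744.0 W.
Denominator: rho * g * Q = 1000 * 9.81 * 0.337 = 3305.97.
Hp = 21744.0 / 3305.97 = 6.58 m.

6.58


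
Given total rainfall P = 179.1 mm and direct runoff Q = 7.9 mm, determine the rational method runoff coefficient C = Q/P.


The runoff coefficient C = runoff depth / rainfall depth.
C = 7.9 / 179.1
  = 0.0441.

0.0441


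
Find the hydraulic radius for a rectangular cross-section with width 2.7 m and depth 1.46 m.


For a rectangular section:
Flow area A = b * y = 2.7 * 1.46 = 3.94 m^2.
Wetted perimeter P = b + 2y = 2.7 + 2*1.46 = 5.62 m.
Hydraulic radius R = A/P = 3.94 / 5.62 = 0.7014 m.

0.7014


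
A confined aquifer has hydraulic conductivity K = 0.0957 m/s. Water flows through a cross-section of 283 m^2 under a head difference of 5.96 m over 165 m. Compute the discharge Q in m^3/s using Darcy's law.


Darcy's law: Q = K * A * i, where i = dh/L.
Hydraulic gradient i = 5.96 / 165 = 0.036121.
Q = 0.0957 * 283 * 0.036121
  = 0.9783 m^3/s.

0.9783


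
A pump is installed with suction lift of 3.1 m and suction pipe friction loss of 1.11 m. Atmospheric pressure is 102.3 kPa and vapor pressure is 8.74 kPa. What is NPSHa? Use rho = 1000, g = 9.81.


NPSHa = p_atm/(rho*g) - z_s - hf_s - p_vap/(rho*g).
p_atm/(rho*g) = 102.3*1000 / (1000*9.81) = 10.428 m.
p_vap/(rho*g) = 8.74*1000 / (1000*9.81) = 0.891 m.
NPSHa = 10.428 - 3.1 - 1.11 - 0.891
      = 5.33 m.

5.33


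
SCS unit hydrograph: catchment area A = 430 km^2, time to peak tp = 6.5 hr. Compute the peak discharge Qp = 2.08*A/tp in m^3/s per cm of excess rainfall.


SCS formula: Qp = 2.08 * A / tp.
Qp = 2.08 * 430 / 6.5
   = 894.4 / 6.5
   = 137.6 m^3/s per cm.

137.6


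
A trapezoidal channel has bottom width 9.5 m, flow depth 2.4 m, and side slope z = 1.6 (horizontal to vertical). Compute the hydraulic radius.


For a trapezoidal section with side slope z:
A = (b + z*y)*y = (9.5 + 1.6*2.4)*2.4 = 32.016 m^2.
P = b + 2*y*sqrt(1 + z^2) = 9.5 + 2*2.4*sqrt(1 + 1.6^2) = 18.557 m.
R = A/P = 32.016 / 18.557 = 1.7253 m.

1.7253


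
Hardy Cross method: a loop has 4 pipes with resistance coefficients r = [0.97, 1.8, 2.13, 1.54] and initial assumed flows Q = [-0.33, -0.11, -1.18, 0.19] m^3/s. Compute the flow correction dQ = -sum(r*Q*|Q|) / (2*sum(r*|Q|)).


Numerator terms (r*Q*|Q|): 0.97*-0.33*|-0.33| = -0.1056; 1.8*-0.11*|-0.11| = -0.0218; 2.13*-1.18*|-1.18| = -2.9658; 1.54*0.19*|0.19| = 0.0556.
Sum of numerator = -3.0376.
Denominator terms (r*|Q|): 0.97*|-0.33| = 0.3201; 1.8*|-0.11| = 0.198; 2.13*|-1.18| = 2.5134; 1.54*|0.19| = 0.2926.
2 * sum of denominator = 2 * 3.3241 = 6.6482.
dQ = --3.0376 / 6.6482 = 0.4569 m^3/s.

0.4569


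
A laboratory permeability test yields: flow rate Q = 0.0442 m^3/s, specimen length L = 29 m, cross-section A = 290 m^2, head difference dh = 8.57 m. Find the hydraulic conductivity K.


From K = Q*L / (A*dh):
Numerator: Q*L = 0.0442 * 29 = 1.2818.
Denominator: A*dh = 290 * 8.57 = 2485.3.
K = 1.2818 / 2485.3 = 0.000516 m/s.

0.000516
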